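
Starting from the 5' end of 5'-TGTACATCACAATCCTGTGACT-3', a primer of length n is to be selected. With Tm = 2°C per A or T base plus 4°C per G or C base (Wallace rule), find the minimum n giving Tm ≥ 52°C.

First 18 bases: TGTACATCACAATCCTGT → Tm = 50°C (< 52°C)
First 19 bases: TGTACATCACAATCCTGTG → Tm = 54°C (≥ 52°C)
Each additional base adds 2°C (A/T) or 4°C (G/C), so Tm is non-decreasing in n; n = 19 is the first length to reach 52°C.

n = 19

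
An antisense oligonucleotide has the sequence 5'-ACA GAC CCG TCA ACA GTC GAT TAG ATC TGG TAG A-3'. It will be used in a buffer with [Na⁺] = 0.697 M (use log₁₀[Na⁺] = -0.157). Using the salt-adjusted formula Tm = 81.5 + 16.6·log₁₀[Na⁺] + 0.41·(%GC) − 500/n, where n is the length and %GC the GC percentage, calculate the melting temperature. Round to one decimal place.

Length n = 34. Counting bases: A=11, T=7, C=8, G=8
G+C = 16, so %GC = 16/34 × 100 = 47.059%
Salt term: 16.6 × (-0.157) = -2.606
GC term: 0.41 × 47.059 = 19.294; length term: −500/34 = −14.706
Tm = 81.5 + (-2.606) + 19.294 − 14.706 = 83.482 → 83.5°C

83.5°C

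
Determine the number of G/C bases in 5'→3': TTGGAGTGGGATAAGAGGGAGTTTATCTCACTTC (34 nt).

15

Counting bases: G=11, A=8, T=11, C=4
Total G or C: 11 + 4 = 15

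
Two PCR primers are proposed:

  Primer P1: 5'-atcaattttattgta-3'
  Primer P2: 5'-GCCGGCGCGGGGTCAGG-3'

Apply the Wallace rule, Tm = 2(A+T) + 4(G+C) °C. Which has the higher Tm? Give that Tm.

Primer P2, 64°C

Primer P1: A+T=13, G+C=2 → Tm = 2(13)+4(2) = 34°C
Primer P2: A+T=2, G+C=15 → Tm = 2(2)+4(15) = 64°C
34°C vs 64°C → primer P2 is higher.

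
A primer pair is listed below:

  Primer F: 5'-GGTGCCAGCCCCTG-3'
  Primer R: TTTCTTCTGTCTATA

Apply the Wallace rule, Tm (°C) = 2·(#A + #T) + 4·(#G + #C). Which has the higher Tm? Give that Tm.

Primer F: A+T=3, G+C=11 → Tm = 2(3)+4(11) = 50°C
Primer R: A+T=11, G+C=4 → Tm = 2(11)+4(4) = 38°C
50°C vs 38°C → primer F is higher.

Primer F, 50°C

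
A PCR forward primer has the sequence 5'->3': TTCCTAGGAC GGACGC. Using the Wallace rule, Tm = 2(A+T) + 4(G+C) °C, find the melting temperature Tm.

52°C

Base counts: T=3, C=5, A=3, G=5
AT pairs contribute 6, GC pairs contribute 10.
Tm = 2(6) + 4(10) = 12 + 40 = 52°C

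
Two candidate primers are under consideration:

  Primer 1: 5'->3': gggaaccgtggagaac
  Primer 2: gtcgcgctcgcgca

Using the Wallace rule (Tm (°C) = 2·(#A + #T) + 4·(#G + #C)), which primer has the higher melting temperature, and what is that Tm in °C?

Primer 1: A+T=6, G+C=10 → Tm = 2(6)+4(10) = 52°C
Primer 2: A+T=3, G+C=11 → Tm = 2(3)+4(11) = 50°C
52°C vs 50°C → primer 1 is higher.

Primer 1, 52°C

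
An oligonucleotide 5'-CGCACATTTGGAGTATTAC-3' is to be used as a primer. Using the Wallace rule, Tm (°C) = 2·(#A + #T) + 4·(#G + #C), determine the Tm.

54°C

Scanning the sequence gives C=4, T=6, A=5, G=4.
AT pairs contribute 11, GC pairs contribute 8.
Tm = 2(11) + 4(8) = 22 + 32 = 54°C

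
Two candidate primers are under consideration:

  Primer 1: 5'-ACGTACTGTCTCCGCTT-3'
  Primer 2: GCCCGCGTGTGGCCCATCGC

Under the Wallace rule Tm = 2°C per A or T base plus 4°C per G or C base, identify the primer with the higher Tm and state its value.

Primer 1: A+T=8, G+C=9 → Tm = 2(8)+4(9) = 52°C
Primer 2: A+T=4, G+C=16 → Tm = 2(4)+4(16) = 72°C
52°C vs 72°C → primer 2 is higher.

Primer 2, 72°C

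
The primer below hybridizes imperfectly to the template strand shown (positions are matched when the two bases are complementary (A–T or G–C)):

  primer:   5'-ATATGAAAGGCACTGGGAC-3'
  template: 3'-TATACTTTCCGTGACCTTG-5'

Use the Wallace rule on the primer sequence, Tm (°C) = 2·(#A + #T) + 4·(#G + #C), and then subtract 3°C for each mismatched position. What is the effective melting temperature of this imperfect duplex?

53°C

Primer base counts: A=7, T=3, G=6, C=3 → A+T=10, G+C=9
Perfect-match Tm = 2(10) + 4(9) = 20 + 36 = 56°C
Mismatches (positions where the bases are not complementary): 1 (at position 17)
Effective Tm = 56 − 1×3 = 56 − 3 = 53°C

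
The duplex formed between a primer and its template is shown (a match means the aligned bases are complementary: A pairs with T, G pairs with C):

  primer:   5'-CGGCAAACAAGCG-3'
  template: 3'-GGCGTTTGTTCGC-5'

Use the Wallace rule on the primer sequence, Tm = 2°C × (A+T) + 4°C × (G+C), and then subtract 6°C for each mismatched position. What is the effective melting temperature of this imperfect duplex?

Primer base counts: A=5, T=0, G=4, C=4 → A+T=5, G+C=8
Perfect-match Tm = 2(5) + 4(8) = 10 + 32 = 42°C
Mismatches (positions where the bases are not complementary): 1 (at position 2)
Effective Tm = 42 − 1×6 = 42 − 6 = 36°C

36°C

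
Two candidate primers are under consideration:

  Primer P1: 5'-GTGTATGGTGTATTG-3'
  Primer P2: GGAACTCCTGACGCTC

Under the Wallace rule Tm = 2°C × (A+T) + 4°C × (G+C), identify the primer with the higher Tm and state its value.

Primer P1: A+T=9, G+C=6 → Tm = 2(9)+4(6) = 42°C
Primer P2: A+T=6, G+C=10 → Tm = 2(6)+4(10) = 52°C
42°C vs 52°C → primer P2 is higher.

Primer P2, 52°C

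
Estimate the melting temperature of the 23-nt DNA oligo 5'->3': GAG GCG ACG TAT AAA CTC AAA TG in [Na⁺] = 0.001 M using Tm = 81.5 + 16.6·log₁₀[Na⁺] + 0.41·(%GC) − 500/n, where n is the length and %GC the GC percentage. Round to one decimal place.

Length n = 23. G=6, C=4, T=4, A=9
G+C = 10, so %GC = 10/23 × 100 = 43.478%
Salt term: 16.6 × (-3) = -49.8
GC term: 0.41 × 43.478 = 17.826; length term: −500/23 = −21.739
Tm = 81.5 + (-49.8) + 17.826 − 21.739 = 27.787 → 27.8°C

27.8°C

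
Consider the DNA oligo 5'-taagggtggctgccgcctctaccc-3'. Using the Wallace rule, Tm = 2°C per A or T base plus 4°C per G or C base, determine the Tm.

Scanning the sequence gives C=9, A=3, G=7, T=5.
A+T = 8, G+C = 16
Tm = 2×8 + 4×16 = 80°C

80°C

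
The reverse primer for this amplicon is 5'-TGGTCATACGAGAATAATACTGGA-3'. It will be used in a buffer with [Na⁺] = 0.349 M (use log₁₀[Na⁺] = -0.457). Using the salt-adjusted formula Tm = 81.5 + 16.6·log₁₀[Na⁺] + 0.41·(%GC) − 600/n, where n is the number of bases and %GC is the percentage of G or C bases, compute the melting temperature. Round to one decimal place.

64.3°C

Length n = 24. Counting bases: C=3, G=6, A=9, T=6
G+C = 9, so %GC = 9/24 × 100 = 37.5%
Salt term: 16.6 × (-0.457) = -7.586
GC term: 0.41 × 37.5 = 15.375; length term: −600/24 = −25
Tm = 81.5 + (-7.586) + 15.375 − 25 = 64.289 → 64.3°C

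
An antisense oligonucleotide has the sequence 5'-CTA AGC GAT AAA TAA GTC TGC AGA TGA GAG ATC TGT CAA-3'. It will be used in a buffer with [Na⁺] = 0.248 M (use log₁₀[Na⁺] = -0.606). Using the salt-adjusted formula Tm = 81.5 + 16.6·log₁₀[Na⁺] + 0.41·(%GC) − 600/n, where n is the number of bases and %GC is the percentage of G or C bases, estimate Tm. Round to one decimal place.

71.8°C

Length n = 39. Base counts: C=6, T=9, A=15, G=9
G+C = 15, so %GC = 15/39 × 100 = 38.462%
Salt term: 16.6 × (-0.606) = -10.06
GC term: 0.41 × 38.462 = 15.769; length term: −600/39 = −15.385
Tm = 81.5 + (-10.06) + 15.769 − 15.385 = 71.824 → 71.8°C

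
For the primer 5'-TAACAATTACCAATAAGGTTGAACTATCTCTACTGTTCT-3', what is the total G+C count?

12

Scanning the sequence gives C=8, A=13, G=4, T=14.
G+C = 4 + 8 = 12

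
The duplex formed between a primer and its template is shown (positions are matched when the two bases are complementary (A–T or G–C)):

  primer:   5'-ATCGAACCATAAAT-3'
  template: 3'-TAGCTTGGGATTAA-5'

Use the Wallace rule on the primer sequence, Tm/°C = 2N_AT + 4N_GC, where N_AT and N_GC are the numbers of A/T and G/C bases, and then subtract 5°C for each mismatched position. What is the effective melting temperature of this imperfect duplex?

Primer base counts: A=7, T=3, G=1, C=3 → A+T=10, G+C=4
Perfect-match Tm = 2(10) + 4(4) = 20 + 16 = 36°C
Mismatches (positions where the bases are not complementary): 2 (at positions 9, 13)
Effective Tm = 36 − 2×5 = 36 − 10 = 26°C

26°C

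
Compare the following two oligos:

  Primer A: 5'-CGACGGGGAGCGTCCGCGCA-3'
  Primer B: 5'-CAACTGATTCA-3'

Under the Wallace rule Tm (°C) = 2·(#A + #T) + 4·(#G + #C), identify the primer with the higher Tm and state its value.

Primer A, 72°C

Primer A: A+T=4, G+C=16 → Tm = 2(4)+4(16) = 72°C
Primer B: A+T=7, G+C=4 → Tm = 2(7)+4(4) = 30°C
72°C vs 30°C → primer A is higher.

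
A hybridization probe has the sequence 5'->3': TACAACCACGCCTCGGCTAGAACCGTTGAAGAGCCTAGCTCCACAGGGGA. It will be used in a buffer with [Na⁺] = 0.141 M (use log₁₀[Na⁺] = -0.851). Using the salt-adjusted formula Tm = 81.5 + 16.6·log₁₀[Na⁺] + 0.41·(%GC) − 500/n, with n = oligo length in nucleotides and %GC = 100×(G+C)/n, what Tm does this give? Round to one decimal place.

Length n = 50. Counting bases: A=14, G=13, T=7, C=16
G+C = 29, so %GC = 29/50 × 100 = 58%
Salt term: 16.6 × (-0.851) = -14.127
GC term: 0.41 × 58 = 23.78; length term: −500/50 = −10
Tm = 81.5 + (-14.127) + 23.78 − 10 = 81.153 → 81.2°C

81.2°C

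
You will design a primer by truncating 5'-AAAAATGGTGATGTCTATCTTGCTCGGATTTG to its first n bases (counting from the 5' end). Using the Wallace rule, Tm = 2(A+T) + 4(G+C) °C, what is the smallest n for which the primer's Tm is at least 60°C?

n = 23

First 22 bases: AAAAATGGTGATGTCTATCTTG → Tm = 58°C (< 60°C)
First 23 bases: AAAAATGGTGATGTCTATCTTGC → Tm = 62°C (≥ 60°C)
Each additional base adds 2°C (A/T) or 4°C (G/C), so Tm is non-decreasing in n; n = 23 is the first length to reach 60°C.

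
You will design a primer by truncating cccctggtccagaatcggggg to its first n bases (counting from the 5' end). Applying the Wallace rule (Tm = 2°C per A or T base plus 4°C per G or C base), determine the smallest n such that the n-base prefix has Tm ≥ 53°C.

n = 17

First 16 bases: CCCCTGGTCCAGAATC → Tm = 52°C (< 53°C)
First 17 bases: CCCCTGGTCCAGAATCG → Tm = 56°C (≥ 53°C)
Each additional base adds 2°C (A/T) or 4°C (G/C), so Tm is non-decreasing in n; n = 17 is the first length to reach 53°C.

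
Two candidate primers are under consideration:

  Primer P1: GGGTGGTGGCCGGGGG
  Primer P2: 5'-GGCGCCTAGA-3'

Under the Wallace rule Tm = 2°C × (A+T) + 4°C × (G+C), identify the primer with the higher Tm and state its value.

Primer P1, 60°C

Primer P1: A+T=2, G+C=14 → Tm = 2(2)+4(14) = 60°C
Primer P2: A+T=3, G+C=7 → Tm = 2(3)+4(7) = 34°C
60°C vs 34°C → primer P1 is higher.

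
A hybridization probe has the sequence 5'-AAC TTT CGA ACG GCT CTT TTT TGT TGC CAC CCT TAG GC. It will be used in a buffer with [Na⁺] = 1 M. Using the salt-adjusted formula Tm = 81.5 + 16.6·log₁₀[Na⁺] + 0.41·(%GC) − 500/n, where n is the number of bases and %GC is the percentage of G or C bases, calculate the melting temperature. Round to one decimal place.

87.8°C

Length n = 38. Base counts: C=11, A=6, G=7, T=14
G+C = 18, so %GC = 18/38 × 100 = 47.368%
Salt term: 16.6 × (0) = 0
GC term: 0.41 × 47.368 = 19.421; length term: −500/38 = −13.158
Tm = 81.5 + (0) + 19.421 − 13.158 = 87.763 → 87.8°C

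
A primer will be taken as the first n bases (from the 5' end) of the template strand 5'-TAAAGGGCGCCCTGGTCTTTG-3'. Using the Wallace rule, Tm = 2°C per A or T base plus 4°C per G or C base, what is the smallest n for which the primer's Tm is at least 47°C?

First 14 bases: TAAAGGGCGCCCTG → Tm = 46°C (< 47°C)
First 15 bases: TAAAGGGCGCCCTGG → Tm = 50°C (≥ 47°C)
Each additional base adds 2°C (A/T) or 4°C (G/C), so Tm is non-decreasing in n; n = 15 is the first length to reach 47°C.

n = 15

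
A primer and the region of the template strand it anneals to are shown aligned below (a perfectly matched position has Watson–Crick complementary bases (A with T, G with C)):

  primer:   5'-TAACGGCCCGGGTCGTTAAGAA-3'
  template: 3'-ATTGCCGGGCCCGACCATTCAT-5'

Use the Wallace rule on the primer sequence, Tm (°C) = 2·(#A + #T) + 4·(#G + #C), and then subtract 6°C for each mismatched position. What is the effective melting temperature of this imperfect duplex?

Primer base counts: A=6, T=4, G=7, C=5 → A+T=10, G+C=12
Perfect-match Tm = 2(10) + 4(12) = 20 + 48 = 68°C
Mismatches (positions where the bases are not complementary): 4 (at positions 13, 14, 16, 21)
Effective Tm = 68 − 4×6 = 68 − 24 = 44°C

44°C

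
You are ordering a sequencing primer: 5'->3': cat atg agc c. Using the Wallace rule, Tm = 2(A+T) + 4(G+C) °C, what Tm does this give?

T=2, G=2, C=3, A=3
So N_AT = 5 and N_GC = 5.
Tm = 4·5 + 2·5 = 20 + 10 = 30°C

30°C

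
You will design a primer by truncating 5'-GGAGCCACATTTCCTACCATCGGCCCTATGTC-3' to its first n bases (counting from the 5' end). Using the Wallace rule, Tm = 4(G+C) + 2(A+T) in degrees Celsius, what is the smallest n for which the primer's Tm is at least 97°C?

n = 32

First 31 bases: GGAGCCACATTTCCTACCATCGGCCCTATGT → Tm = 96°C (< 97°C)
First 32 bases: GGAGCCACATTTCCTACCATCGGCCCTATGTC → Tm = 100°C (≥ 97°C)
Since every base adds ≥2°C, Tm only increases with n, so the threshold is first crossed at n = 32.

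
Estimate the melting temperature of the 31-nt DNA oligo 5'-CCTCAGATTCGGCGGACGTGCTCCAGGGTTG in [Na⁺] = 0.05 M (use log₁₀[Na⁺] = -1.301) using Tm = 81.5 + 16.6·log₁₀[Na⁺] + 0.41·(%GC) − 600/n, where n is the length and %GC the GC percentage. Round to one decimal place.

67.0°C

Length n = 31. Scanning the sequence gives T=7, G=11, C=9, A=4.
G+C = 20, so %GC = 20/31 × 100 = 64.516%
Salt term: 16.6 × (-1.301) = -21.597
GC term: 0.41 × 64.516 = 26.452; length term: −600/31 = −19.355
Tm = 81.5 + (-21.597) + 26.452 − 19.355 = 67 → 67.0°C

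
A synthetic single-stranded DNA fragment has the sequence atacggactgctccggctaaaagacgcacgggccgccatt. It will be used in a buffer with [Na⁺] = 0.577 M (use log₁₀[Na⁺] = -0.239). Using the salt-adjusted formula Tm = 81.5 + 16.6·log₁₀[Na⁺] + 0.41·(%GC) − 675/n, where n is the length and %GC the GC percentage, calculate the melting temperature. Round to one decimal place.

85.3°C

Length n = 40. C=13, A=10, G=11, T=6
G+C = 24, so %GC = 24/40 × 100 = 60%
Salt term: 16.6 × (-0.239) = -3.967
GC term: 0.41 × 60 = 24.6; length term: −675/40 = −16.875
Tm = 81.5 + (-3.967) + 24.6 − 16.875 = 85.258 → 85.3°C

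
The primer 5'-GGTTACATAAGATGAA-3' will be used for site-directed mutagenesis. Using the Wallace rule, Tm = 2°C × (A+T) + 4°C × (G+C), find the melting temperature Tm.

Base counts: C=1, T=4, A=7, G=4
A+T = 11, G+C = 5
Tm = 2×11 + 4×5 = 42°C

42°C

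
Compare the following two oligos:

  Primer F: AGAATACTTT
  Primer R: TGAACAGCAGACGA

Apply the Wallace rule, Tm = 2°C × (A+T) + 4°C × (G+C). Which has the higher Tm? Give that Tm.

Primer F: A+T=8, G+C=2 → Tm = 2(8)+4(2) = 24°C
Primer R: A+T=7, G+C=7 → Tm = 2(7)+4(7) = 42°C
24°C vs 42°C → primer R is higher.

Primer R, 42°C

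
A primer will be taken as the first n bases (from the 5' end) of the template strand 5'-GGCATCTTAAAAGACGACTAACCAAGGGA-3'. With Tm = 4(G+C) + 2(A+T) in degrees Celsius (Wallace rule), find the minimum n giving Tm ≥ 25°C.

n = 9

First 8 bases: GGCATCTT → Tm = 24°C (< 25°C)
First 9 bases: GGCATCTTA → Tm = 26°C (≥ 25°C)
Each additional base adds 2°C (A/T) or 4°C (G/C), so Tm is non-decreasing in n; n = 9 is the first length to reach 25°C.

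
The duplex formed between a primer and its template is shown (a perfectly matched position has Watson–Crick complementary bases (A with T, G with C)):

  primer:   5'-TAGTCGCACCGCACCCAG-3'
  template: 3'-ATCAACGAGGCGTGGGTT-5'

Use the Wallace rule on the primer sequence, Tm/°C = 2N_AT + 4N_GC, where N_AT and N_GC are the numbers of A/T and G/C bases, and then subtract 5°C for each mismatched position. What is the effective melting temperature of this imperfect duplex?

Primer base counts: A=4, T=2, G=4, C=8 → A+T=6, G+C=12
Perfect-match Tm = 2(6) + 4(12) = 12 + 48 = 60°C
Mismatches (positions where the bases are not complementary): 3 (at positions 5, 8, 18)
Effective Tm = 60 − 3×5 = 60 − 15 = 45°C

45°C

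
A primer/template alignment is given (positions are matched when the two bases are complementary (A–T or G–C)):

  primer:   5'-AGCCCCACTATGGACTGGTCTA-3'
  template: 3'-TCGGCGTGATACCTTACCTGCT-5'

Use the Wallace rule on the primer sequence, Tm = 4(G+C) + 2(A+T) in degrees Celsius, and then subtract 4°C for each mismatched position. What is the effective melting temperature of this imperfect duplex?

52°C

Primer base counts: A=5, T=5, G=5, C=7 → A+T=10, G+C=12
Perfect-match Tm = 2(10) + 4(12) = 20 + 48 = 68°C
Mismatches (positions where the bases are not complementary): 4 (at positions 5, 15, 19, 21)
Effective Tm = 68 − 4×4 = 68 − 16 = 52°C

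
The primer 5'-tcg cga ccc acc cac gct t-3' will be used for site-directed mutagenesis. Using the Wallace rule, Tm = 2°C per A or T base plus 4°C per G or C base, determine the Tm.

64°C

Base counts: T=3, C=10, A=3, G=3
A+T = 6, G+C = 13
Tm = 2×6 + 4×13 = 64°C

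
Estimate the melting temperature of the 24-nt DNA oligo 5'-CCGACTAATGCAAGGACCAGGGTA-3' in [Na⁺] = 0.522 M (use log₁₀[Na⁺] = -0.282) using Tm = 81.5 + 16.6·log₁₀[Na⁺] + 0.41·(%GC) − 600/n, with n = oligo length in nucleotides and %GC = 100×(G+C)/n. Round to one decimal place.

74.0°C

Length n = 24. A=8, G=7, C=6, T=3
G+C = 13, so %GC = 13/24 × 100 = 54.167%
Salt term: 16.6 × (-0.282) = -4.681
GC term: 0.41 × 54.167 = 22.208; length term: −600/24 = −25
Tm = 81.5 + (-4.681) + 22.208 − 25 = 74.027 → 74.0°C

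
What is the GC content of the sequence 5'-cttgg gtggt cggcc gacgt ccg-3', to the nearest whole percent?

74%

Base counts: A=1, G=10, T=5, C=7
G+C = 10 + 7 = 17 out of 23 bases
%GC = 17/23 × 100 = 73.91% ≈ 74%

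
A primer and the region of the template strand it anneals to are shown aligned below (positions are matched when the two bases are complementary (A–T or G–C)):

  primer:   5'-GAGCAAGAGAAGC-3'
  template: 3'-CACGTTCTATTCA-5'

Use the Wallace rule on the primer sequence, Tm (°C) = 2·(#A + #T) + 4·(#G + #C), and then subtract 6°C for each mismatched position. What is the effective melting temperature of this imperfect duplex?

22°C

Primer base counts: A=6, T=0, G=5, C=2 → A+T=6, G+C=7
Perfect-match Tm = 2(6) + 4(7) = 12 + 28 = 40°C
Mismatches (positions where the bases are not complementary): 3 (at positions 2, 9, 13)
Effective Tm = 40 − 3×6 = 40 − 18 = 22°C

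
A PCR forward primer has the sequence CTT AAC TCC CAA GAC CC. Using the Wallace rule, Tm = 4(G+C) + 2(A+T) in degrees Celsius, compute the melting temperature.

52°C

Base counts: G=1, A=5, T=3, C=8
A+T = 8, G+C = 9
Tm = 2×8 + 4×9 = 52°C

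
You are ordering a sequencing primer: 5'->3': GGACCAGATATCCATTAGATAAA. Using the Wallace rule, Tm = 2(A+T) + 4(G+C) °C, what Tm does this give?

A=10, T=5, G=4, C=4
So N_AT = 15 and N_GC = 8.
Tm = 2(15) + 4(8) = 30 + 32 = 62°C

62°C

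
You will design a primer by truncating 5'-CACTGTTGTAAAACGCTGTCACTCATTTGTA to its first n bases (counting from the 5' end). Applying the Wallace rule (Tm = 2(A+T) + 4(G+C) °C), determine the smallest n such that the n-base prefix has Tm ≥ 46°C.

First 15 bases: CACTGTTGTAAAACG → Tm = 42°C (< 46°C)
First 16 bases: CACTGTTGTAAAACGC → Tm = 46°C (≥ 46°C)
Since every base adds ≥2°C, Tm only increases with n, so the threshold is first crossed at n = 16.

n = 16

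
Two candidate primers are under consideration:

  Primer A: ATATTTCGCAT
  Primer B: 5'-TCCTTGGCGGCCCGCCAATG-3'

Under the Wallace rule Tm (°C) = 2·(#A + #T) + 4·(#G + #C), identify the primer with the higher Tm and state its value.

Primer B, 68°C

Primer A: A+T=8, G+C=3 → Tm = 2(8)+4(3) = 28°C
Primer B: A+T=6, G+C=14 → Tm = 2(6)+4(14) = 68°C
28°C vs 68°C → primer B is higher.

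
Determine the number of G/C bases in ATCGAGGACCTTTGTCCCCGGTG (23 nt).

14

Counting bases: G=7, T=6, C=7, A=3
G+C = 7 + 7 = 14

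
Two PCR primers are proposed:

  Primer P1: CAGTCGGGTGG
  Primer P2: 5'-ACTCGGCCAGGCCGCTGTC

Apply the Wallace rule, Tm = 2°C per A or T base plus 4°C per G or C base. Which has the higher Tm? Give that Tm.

Primer P1: A+T=3, G+C=8 → Tm = 2(3)+4(8) = 38°C
Primer P2: A+T=5, G+C=14 → Tm = 2(5)+4(14) = 66°C
38°C vs 66°C → primer P2 is higher.

Primer P2, 66°C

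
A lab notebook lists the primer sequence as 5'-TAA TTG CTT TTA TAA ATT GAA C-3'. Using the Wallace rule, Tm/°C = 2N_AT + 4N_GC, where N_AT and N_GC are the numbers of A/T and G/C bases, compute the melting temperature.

Base counts: G=2, C=2, A=8, T=10
AT pairs contribute 18, GC pairs contribute 4.
Tm = 4·4 + 2·18 = 16 + 36 = 52°C

52°C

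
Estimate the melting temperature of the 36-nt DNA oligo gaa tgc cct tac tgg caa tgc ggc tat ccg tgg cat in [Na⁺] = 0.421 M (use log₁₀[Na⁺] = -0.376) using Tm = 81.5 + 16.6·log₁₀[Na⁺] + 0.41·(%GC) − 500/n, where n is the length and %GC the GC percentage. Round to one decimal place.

Length n = 36. Counting bases: C=10, T=9, G=10, A=7
G+C = 20, so %GC = 20/36 × 100 = 55.556%
Salt term: 16.6 × (-0.376) = -6.242
GC term: 0.41 × 55.556 = 22.778; length term: −500/36 = −13.889
Tm = 81.5 + (-6.242) + 22.778 − 13.889 = 84.147 → 84.1°C

84.1°C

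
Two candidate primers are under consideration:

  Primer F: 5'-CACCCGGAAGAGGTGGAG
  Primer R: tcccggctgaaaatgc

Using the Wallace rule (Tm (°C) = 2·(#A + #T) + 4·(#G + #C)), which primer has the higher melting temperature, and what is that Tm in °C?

Primer F, 60°C

Primer F: A+T=6, G+C=12 → Tm = 2(6)+4(12) = 60°C
Primer R: A+T=7, G+C=9 → Tm = 2(7)+4(9) = 50°C
60°C vs 50°C → primer F is higher.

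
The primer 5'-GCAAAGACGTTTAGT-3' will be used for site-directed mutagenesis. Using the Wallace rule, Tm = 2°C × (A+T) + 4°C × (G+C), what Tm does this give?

42°C

Counting bases: A=5, T=4, G=4, C=2
So N_AT = 9 and N_GC = 6.
Tm = 2×9 + 4×6 = 42°C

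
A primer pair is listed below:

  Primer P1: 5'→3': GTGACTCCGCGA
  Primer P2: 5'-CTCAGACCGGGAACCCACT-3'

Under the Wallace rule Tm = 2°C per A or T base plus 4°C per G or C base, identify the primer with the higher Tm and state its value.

Primer P2, 62°C

Primer P1: A+T=4, G+C=8 → Tm = 2(4)+4(8) = 40°C
Primer P2: A+T=7, G+C=12 → Tm = 2(7)+4(12) = 62°C
40°C vs 62°C → primer P2 is higher.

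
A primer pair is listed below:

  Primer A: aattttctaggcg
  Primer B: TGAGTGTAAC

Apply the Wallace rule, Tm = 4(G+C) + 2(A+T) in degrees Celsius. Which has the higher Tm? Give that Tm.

Primer A: A+T=8, G+C=5 → Tm = 2(8)+4(5) = 36°C
Primer B: A+T=6, G+C=4 → Tm = 2(6)+4(4) = 28°C
36°C vs 28°C → primer A is higher.

Primer A, 36°C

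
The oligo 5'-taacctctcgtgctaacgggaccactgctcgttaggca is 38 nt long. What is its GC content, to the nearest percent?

G=9, C=12, A=8, T=9
G+C = 9 + 12 = 21 out of 38 bases
%GC = 21/38 × 100 = 55.26% ≈ 55%

55%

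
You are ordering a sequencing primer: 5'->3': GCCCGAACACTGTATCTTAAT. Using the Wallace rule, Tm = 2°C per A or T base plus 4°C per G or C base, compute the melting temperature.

60°C

Base counts: T=6, A=6, G=3, C=6
A+T = 12, G+C = 9
Tm = 4·9 + 2·12 = 36 + 24 = 60°C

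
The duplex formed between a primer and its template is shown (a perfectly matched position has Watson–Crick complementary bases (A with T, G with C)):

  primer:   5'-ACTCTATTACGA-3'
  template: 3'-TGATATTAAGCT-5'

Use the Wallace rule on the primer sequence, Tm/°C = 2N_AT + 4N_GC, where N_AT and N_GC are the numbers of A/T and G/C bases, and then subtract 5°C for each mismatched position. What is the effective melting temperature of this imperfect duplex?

17°C

Primer base counts: A=4, T=4, G=1, C=3 → A+T=8, G+C=4
Perfect-match Tm = 2(8) + 4(4) = 16 + 16 = 32°C
Mismatches (positions where the bases are not complementary): 3 (at positions 4, 7, 9)
Effective Tm = 32 − 3×5 = 32 − 15 = 17°C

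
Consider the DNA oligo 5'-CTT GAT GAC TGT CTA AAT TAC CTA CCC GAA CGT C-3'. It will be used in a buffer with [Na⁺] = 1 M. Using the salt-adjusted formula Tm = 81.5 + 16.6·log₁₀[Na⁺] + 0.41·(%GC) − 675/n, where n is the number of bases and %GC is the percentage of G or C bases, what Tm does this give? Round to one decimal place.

79.7°C

Length n = 34. Scanning the sequence gives C=10, G=5, A=9, T=10.
G+C = 15, so %GC = 15/34 × 100 = 44.118%
Salt term: 16.6 × (0) = 0
GC term: 0.41 × 44.118 = 18.088; length term: −675/34 = −19.853
Tm = 81.5 + (0) + 18.088 − 19.853 = 79.735 → 79.7°C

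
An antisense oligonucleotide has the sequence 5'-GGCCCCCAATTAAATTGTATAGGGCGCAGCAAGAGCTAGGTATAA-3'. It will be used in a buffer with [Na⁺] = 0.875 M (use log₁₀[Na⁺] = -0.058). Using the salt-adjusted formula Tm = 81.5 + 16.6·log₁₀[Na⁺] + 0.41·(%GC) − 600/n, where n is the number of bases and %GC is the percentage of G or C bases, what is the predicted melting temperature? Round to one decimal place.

Length n = 45. Base counts: C=9, G=12, A=15, T=9
G+C = 21, so %GC = 21/45 × 100 = 46.667%
Salt term: 16.6 × (-0.058) = -0.963
GC term: 0.41 × 46.667 = 19.133; length term: −600/45 = −13.333
Tm = 81.5 + (-0.963) + 19.133 − 13.333 = 86.337 → 86.3°C

86.3°C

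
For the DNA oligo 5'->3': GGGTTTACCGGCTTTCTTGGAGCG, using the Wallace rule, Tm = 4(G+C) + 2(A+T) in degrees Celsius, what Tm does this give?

76°C

Base counts: G=9, T=8, C=5, A=2
A+T = 10, G+C = 14
Tm = 2(10) + 4(14) = 20 + 56 = 76°C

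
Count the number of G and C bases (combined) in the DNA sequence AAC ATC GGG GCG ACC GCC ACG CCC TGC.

20

Counting bases: C=12, T=2, A=5, G=8
G+C = 8 + 12 = 20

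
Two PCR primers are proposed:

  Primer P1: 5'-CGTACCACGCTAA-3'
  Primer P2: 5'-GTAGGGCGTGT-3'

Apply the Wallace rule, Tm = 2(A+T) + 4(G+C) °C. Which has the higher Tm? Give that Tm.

Primer P1, 40°C

Primer P1: A+T=6, G+C=7 → Tm = 2(6)+4(7) = 40°C
Primer P2: A+T=4, G+C=7 → Tm = 2(4)+4(7) = 36°C
40°C vs 36°C → primer P1 is higher.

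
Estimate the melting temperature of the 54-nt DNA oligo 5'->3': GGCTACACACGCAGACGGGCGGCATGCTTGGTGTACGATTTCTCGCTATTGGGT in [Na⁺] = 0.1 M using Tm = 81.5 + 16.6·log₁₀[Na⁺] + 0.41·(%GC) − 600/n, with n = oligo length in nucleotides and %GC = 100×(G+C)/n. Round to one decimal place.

Length n = 54. Counting bases: G=18, T=14, C=13, A=9
G+C = 31, so %GC = 31/54 × 100 = 57.407%
Salt term: 16.6 × (-1) = -16.6
GC term: 0.41 × 57.407 = 23.537; length term: −600/54 = −11.111
Tm = 81.5 + (-16.6) + 23.537 − 11.111 = 77.326 → 77.3°C

77.3°C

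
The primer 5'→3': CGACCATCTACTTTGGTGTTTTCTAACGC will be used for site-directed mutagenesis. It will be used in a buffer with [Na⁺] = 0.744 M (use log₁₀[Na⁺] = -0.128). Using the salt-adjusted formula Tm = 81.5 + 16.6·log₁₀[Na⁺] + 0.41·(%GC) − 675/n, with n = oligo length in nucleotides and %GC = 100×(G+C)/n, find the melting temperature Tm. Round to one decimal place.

74.5°C

Length n = 29. Base counts: G=5, A=5, T=11, C=8
G+C = 13, so %GC = 13/29 × 100 = 44.828%
Salt term: 16.6 × (-0.128) = -2.125
GC term: 0.41 × 44.828 = 18.379; length term: −675/29 = −23.276
Tm = 81.5 + (-2.125) + 18.379 − 23.276 = 74.478 → 74.5°C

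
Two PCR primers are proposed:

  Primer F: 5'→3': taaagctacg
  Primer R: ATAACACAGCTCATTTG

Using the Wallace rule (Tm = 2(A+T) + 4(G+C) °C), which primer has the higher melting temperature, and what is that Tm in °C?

Primer F: A+T=6, G+C=4 → Tm = 2(6)+4(4) = 28°C
Primer R: A+T=11, G+C=6 → Tm = 2(11)+4(6) = 46°C
28°C vs 46°C → primer R is higher.

Primer R, 46°C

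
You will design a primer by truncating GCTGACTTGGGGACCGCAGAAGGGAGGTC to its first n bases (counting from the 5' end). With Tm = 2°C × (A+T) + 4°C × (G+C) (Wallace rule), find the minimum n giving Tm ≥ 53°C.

n = 16

First 15 bases: GCTGACTTGGGGACC → Tm = 50°C (< 53°C)
First 16 bases: GCTGACTTGGGGACCG → Tm = 54°C (≥ 53°C)
Each additional base adds 2°C (A/T) or 4°C (G/C), so Tm is non-decreasing in n; n = 16 is the first length to reach 53°C.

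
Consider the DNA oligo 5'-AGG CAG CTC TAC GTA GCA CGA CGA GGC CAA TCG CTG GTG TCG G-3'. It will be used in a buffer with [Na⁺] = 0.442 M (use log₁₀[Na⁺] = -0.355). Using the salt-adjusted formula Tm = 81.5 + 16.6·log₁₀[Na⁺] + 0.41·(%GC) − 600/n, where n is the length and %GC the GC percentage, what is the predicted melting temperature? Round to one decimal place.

Length n = 43. Counting bases: C=12, G=15, T=7, A=9
G+C = 27, so %GC = 27/43 × 100 = 62.791%
Salt term: 16.6 × (-0.355) = -5.893
GC term: 0.41 × 62.791 = 25.744; length term: −600/43 = −13.953
Tm = 81.5 + (-5.893) + 25.744 − 13.953 = 87.398 → 87.4°C

87.4°C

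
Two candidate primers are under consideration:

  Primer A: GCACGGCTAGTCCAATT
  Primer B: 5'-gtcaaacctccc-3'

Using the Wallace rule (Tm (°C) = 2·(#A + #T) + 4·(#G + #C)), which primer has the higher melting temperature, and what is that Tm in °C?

Primer A: A+T=8, G+C=9 → Tm = 2(8)+4(9) = 52°C
Primer B: A+T=5, G+C=7 → Tm = 2(5)+4(7) = 38°C
52°C vs 38°C → primer A is higher.

Primer A, 52°C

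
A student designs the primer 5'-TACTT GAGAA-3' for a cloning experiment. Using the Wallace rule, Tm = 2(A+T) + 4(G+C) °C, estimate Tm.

26°C

Counting bases: T=3, A=4, G=2, C=1
So N_AT = 7 and N_GC = 3.
Tm = 4·3 + 2·7 = 12 + 14 = 26°C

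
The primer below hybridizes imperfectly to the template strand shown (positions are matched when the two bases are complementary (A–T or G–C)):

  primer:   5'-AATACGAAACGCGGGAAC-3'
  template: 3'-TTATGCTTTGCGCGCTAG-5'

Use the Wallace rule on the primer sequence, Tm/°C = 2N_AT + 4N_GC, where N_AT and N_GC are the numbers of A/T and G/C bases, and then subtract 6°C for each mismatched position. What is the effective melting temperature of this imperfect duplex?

42°C

Primer base counts: A=8, T=1, G=5, C=4 → A+T=9, G+C=9
Perfect-match Tm = 2(9) + 4(9) = 18 + 36 = 54°C
Mismatches (positions where the bases are not complementary): 2 (at positions 14, 17)
Effective Tm = 54 − 2×6 = 54 − 12 = 42°C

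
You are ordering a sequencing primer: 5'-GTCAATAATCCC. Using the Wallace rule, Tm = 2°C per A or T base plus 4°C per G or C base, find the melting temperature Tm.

34°C

Counting bases: G=1, C=4, T=3, A=4
So N_AT = 7 and N_GC = 5.
Tm = 2×7 + 4×5 = 34°C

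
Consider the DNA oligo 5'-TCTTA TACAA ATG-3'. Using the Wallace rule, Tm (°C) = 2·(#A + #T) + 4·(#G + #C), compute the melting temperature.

32°C

Counting bases: T=5, G=1, A=5, C=2
A+T = 10, G+C = 3
Tm = 2×10 + 4×3 = 32°C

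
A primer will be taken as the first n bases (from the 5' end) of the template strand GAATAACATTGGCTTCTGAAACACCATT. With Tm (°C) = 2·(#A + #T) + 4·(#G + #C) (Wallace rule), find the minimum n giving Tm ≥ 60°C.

First 21 bases: GAATAACATTGGCTTCTGAAA → Tm = 56°C (< 60°C)
First 22 bases: GAATAACATTGGCTTCTGAAAC → Tm = 60°C (≥ 60°C)
Since every base adds ≥2°C, Tm only increases with n, so the threshold is first crossed at n = 22.

n = 22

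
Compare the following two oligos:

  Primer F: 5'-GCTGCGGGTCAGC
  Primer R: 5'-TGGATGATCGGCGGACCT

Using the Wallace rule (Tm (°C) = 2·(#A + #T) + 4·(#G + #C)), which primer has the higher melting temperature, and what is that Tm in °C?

Primer F: A+T=3, G+C=10 → Tm = 2(3)+4(10) = 46°C
Primer R: A+T=7, G+C=11 → Tm = 2(7)+4(11) = 58°C
46°C vs 58°C → primer R is higher.

Primer R, 58°C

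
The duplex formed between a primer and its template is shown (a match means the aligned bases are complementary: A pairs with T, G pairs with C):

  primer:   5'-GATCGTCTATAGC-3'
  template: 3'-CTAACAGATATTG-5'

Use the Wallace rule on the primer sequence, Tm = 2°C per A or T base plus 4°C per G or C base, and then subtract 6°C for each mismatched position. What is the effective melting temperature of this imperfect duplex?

26°C

Primer base counts: A=3, T=4, G=3, C=3 → A+T=7, G+C=6
Perfect-match Tm = 2(7) + 4(6) = 14 + 24 = 38°C
Mismatches (positions where the bases are not complementary): 2 (at positions 4, 12)
Effective Tm = 38 − 2×6 = 38 − 12 = 26°C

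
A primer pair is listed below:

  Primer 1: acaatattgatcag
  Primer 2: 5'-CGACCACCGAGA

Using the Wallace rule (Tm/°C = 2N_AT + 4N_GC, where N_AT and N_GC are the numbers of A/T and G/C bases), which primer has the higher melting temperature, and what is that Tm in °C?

Primer 1: A+T=10, G+C=4 → Tm = 2(10)+4(4) = 36°C
Primer 2: A+T=4, G+C=8 → Tm = 2(4)+4(8) = 40°C
36°C vs 40°C → primer 2 is higher.

Primer 2, 40°C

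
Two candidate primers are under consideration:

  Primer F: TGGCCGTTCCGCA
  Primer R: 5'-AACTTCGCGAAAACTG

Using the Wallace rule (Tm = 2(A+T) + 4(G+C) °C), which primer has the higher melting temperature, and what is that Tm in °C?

Primer F: A+T=4, G+C=9 → Tm = 2(4)+4(9) = 44°C
Primer R: A+T=9, G+C=7 → Tm = 2(9)+4(7) = 46°C
44°C vs 46°C → primer R is higher.

Primer R, 46°C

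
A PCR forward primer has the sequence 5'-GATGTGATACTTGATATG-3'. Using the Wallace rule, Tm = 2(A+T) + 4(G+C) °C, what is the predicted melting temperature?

48°C

T=7, C=1, A=5, G=5
AT pairs contribute 12, GC pairs contribute 6.
Tm = 4·6 + 2·12 = 24 + 24 = 48°C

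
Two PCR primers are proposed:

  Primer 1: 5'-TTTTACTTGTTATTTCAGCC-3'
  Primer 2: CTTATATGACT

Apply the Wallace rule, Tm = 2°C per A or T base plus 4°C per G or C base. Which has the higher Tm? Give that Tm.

Primer 1: A+T=14, G+C=6 → Tm = 2(14)+4(6) = 52°C
Primer 2: A+T=8, G+C=3 → Tm = 2(8)+4(3) = 28°C
52°C vs 28°C → primer 1 is higher.

Primer 1, 52°C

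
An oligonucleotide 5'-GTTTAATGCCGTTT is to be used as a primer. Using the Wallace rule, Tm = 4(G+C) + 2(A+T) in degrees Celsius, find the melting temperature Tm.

A=2, T=7, C=2, G=3
A+T = 9, G+C = 5
Tm = 2×9 + 4×5 = 38°C

38°C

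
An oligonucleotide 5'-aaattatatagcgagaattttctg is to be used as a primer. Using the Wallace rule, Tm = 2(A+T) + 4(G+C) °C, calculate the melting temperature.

G=4, T=9, A=9, C=2
A+T = 18, G+C = 6
Tm = 2×18 + 4×6 = 60°C

60°C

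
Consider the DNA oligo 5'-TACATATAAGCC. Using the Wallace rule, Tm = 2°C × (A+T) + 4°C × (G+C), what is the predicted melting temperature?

32°C

Counting bases: G=1, A=5, C=3, T=3
AT pairs contribute 8, GC pairs contribute 4.
Tm = 2(8) + 4(4) = 16 + 16 = 32°C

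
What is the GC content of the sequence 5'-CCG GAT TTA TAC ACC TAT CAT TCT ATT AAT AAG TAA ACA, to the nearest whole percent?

28%

Scanning the sequence gives A=15, G=3, C=8, T=13.
G+C = 3 + 8 = 11 out of 39 bases
%GC = 11/39 × 100 = 28.21% ≈ 28%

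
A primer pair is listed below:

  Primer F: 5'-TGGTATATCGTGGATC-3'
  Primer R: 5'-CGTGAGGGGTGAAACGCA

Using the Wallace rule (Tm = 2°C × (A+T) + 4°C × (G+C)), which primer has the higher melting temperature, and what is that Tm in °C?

Primer R, 58°C

Primer F: A+T=9, G+C=7 → Tm = 2(9)+4(7) = 46°C
Primer R: A+T=7, G+C=11 → Tm = 2(7)+4(11) = 58°C
46°C vs 58°C → primer R is higher.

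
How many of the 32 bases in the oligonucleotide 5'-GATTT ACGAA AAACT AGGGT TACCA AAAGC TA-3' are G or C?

11

G=6, C=5, A=14, T=7
Total G or C: 6 + 5 = 11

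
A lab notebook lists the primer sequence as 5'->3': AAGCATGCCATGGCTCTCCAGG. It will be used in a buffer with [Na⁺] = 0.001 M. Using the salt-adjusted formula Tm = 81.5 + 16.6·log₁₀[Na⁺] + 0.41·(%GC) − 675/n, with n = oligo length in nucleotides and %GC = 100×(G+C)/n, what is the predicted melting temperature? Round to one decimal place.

25.2°C

Length n = 22. T=4, G=6, C=7, A=5
G+C = 13, so %GC = 13/22 × 100 = 59.091%
Salt term: 16.6 × (-3) = -49.8
GC term: 0.41 × 59.091 = 24.227; length term: −675/22 = −30.682
Tm = 81.5 + (-49.8) + 24.227 − 30.682 = 25.245 → 25.2°C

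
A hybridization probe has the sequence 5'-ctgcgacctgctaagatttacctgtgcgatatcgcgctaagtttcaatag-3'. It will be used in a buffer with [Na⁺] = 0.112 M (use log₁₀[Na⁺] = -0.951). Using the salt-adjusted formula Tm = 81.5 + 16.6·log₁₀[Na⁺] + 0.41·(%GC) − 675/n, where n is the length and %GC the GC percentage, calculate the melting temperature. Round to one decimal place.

71.1°C

Length n = 50. T=15, A=12, G=11, C=12
G+C = 23, so %GC = 23/50 × 100 = 46%
Salt term: 16.6 × (-0.951) = -15.787
GC term: 0.41 × 46 = 18.86; length term: −675/50 = −13.5
Tm = 81.5 + (-15.787) + 18.86 − 13.5 = 71.073 → 71.1°C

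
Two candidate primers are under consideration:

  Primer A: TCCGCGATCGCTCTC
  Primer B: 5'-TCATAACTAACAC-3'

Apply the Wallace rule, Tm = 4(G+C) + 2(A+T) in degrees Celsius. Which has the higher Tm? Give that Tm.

Primer A: A+T=5, G+C=10 → Tm = 2(5)+4(10) = 50°C
Primer B: A+T=9, G+C=4 → Tm = 2(9)+4(4) = 34°C
50°C vs 34°C → primer A is higher.

Primer A, 50°C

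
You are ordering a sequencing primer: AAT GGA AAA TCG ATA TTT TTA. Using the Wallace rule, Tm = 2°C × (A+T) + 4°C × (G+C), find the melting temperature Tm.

50°C

Base counts: T=8, C=1, G=3, A=9
AT pairs contribute 17, GC pairs contribute 4.
Tm = 2(17) + 4(4) = 34 + 16 = 50°C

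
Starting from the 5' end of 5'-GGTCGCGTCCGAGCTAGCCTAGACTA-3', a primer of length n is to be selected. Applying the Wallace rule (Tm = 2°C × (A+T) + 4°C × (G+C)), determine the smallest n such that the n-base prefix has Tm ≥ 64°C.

First 18 bases: GGTCGCGTCCGAGCTAGC → Tm = 62°C (< 64°C)
First 19 bases: GGTCGCGTCCGAGCTAGCC → Tm = 66°C (≥ 64°C)
Each additional base adds 2°C (A/T) or 4°C (G/C), so Tm is non-decreasing in n; n = 19 is the first length to reach 64°C.

n = 19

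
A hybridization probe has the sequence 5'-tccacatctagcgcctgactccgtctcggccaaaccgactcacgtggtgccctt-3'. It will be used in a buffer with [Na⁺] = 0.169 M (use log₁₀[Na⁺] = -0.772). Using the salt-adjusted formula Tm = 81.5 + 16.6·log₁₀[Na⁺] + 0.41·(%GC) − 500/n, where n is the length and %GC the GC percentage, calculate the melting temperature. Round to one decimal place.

Length n = 54. Counting bases: G=11, C=22, A=9, T=12
G+C = 33, so %GC = 33/54 × 100 = 61.111%
Salt term: 16.6 × (-0.772) = -12.815
GC term: 0.41 × 61.111 = 25.056; length term: −500/54 = −9.259
Tm = 81.5 + (-12.815) + 25.056 − 9.259 = 84.482 → 84.5°C

84.5°C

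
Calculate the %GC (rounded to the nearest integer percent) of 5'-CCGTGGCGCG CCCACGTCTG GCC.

83%

Scanning the sequence gives G=8, C=11, T=3, A=1.
G+C = 8 + 11 = 19 out of 23 bases
%GC = 19/23 × 100 = 82.61% ≈ 83%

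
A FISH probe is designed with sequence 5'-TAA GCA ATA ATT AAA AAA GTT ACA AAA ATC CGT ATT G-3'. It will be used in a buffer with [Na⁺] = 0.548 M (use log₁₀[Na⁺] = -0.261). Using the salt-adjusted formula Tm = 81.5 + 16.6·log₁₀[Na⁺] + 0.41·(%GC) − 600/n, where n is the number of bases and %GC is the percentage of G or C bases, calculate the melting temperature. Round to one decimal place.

Length n = 37. T=10, A=19, G=4, C=4
G+C = 8, so %GC = 8/37 × 100 = 21.622%
Salt term: 16.6 × (-0.261) = -4.333
GC term: 0.41 × 21.622 = 8.865; length term: −600/37 = −16.216
Tm = 81.5 + (-4.333) + 8.865 − 16.216 = 69.816 → 69.8°C

69.8°C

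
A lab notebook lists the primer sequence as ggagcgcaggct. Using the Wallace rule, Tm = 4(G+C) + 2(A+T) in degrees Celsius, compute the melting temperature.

T=1, A=2, C=3, G=6
A+T = 3, G+C = 9
Tm = 2×3 + 4×9 = 42°C

42°C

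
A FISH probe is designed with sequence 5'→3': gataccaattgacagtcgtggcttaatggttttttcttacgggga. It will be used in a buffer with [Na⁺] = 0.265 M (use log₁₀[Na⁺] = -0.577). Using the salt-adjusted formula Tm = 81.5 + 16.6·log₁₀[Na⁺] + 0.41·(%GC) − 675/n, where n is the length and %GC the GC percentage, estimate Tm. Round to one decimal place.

Length n = 45. Scanning the sequence gives T=16, G=12, C=7, A=10.
G+C = 19, so %GC = 19/45 × 100 = 42.222%
Salt term: 16.6 × (-0.577) = -9.578
GC term: 0.41 × 42.222 = 17.311; length term: −675/45 = −15
Tm = 81.5 + (-9.578) + 17.311 − 15 = 74.233 → 74.2°C

74.2°C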